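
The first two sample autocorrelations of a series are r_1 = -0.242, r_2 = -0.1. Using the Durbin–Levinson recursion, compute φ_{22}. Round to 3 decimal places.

φ_{22} = (r_2 − r_1²) / (1 − r_1²)
r_1² = (-0.242)² = 0.058564
Numerator = -0.1 − 0.0586 = -0.1586; denominator = 1 − 0.0586 = 0.9414
φ_{22} = -0.1586 / 0.9414 = -0.168

-0.168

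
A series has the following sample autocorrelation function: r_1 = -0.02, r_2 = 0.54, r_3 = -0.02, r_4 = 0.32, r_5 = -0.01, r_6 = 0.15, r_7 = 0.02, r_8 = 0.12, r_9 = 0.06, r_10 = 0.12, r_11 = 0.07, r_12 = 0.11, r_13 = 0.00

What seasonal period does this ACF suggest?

2

The largest autocorrelation is r_2 = 0.54, with weaker echoes at lags 4 (0.32) and 6 (0.15); the remaining lags stay at or below 0.12.
The dominant spike at lag 2 indicates a seasonal period of 2.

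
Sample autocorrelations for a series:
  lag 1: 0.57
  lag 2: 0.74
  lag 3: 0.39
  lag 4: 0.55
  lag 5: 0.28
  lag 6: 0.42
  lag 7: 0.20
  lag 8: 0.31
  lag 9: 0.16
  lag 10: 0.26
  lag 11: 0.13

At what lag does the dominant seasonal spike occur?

2

The largest autocorrelation is r_2 = 0.74; the remaining lags stay at or below 0.57.
The dominant spike at lag 2 indicates a seasonal period of 2.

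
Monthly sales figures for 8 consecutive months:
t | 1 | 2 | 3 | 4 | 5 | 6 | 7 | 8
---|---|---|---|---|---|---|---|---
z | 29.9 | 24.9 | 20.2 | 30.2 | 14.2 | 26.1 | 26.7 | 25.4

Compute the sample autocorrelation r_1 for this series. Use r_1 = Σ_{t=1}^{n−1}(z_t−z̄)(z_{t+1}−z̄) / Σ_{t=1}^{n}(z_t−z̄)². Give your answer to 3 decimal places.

-0.478

Mean z̄ = (29.9 + 24.9 + 20.2 + 30.2 + 14.2 + 26.1 + 26.7 + 25.4)/8 = 24.7000
Σ(z_t−z̄)(z_{t+1}−z̄) = (1.0400) + (-0.9000) + (-24.7500) + (-57.7500) + (-14.7000) + (2.8000) + (1.4000) = -92.8600
Denominator Σ(z_t−z̄)² = 194.2800
r_1 = -92.8600 / 194.2800 = -0.478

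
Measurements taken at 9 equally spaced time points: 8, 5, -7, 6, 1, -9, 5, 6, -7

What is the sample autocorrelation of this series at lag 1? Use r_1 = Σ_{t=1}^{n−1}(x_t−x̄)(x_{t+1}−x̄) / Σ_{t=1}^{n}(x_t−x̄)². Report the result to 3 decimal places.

Mean x̄ = (8 + 5 − 7 + 6 + 1 − 9 + 5 + 6 − 7)/9 = 0.8889
Numerator Σ_{t=1}^{8}(x_t−x̄)(x_{t+1}−x̄) = -104.0123
Denominator Σ(x_t−x̄)² = 358.8889
r_1 = -104.0123 / 358.8889 = -0.290

-0.290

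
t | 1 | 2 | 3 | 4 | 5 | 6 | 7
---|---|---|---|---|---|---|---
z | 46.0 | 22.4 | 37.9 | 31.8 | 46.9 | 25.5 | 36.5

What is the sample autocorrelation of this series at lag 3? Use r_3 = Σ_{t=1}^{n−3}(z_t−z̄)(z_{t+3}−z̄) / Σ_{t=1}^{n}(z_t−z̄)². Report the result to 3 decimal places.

-0.408

Mean z̄ = (46.0 + 22.4 + 37.9 + 31.8 + 46.9 + 25.5 + 36.5)/7 = 35.2857
Deviations from mean: 10.7143, -12.8857, 2.6143, -3.4857, 11.6143, -9.7857, 1.2143
Numerator Σ_{t=1}^{4}(z_t−z̄)(z_{t+3}−z̄) = -216.8206
Denominator Σ(z_t−z̄)² = 531.9486
r_3 = -216.8206 / 531.9486 = -0.408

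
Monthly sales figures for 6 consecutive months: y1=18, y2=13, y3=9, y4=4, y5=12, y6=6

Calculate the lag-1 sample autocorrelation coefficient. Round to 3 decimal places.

Mean ȳ = (18 + 13 + 9 + 4 + 12 + 6)/6 = 10.3333
Deviations from mean: 7.6667, 2.6667, -1.3333, -6.3333, 1.6667, -4.3333
Σ(y_t−ȳ)(y_{t+1}−ȳ) = (20.4444) + (-3.5556) + (8.4444) + (-10.5556) + (-7.2222) = 7.5556
Denominator Σ(y_t−ȳ)² = 129.3333
r_1 = 7.5556 / 129.3333 = 0.058

0.058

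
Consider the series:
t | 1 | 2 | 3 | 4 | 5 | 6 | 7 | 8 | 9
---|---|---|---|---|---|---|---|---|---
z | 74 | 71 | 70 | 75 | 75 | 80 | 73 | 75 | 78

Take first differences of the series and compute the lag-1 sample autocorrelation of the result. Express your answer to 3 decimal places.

First differences Δz: -3, -1, 5, 0, 5, -7, 2, 3
Mean of differences = 0.5000
Numerator Σ(Δz_t−Δz̄)(Δz_{t+1}−Δz̄) = -47.2500
Denominator Σ(Δz_t−Δz̄)² = 120.0000
r_1(Δz) = -47.2500 / 120.0000 = -0.394

-0.394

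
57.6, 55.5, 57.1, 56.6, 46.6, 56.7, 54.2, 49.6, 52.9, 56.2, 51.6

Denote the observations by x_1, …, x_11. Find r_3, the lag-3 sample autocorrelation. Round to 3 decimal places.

Mean x̄ = (57.6 + 55.5 + 57.1 + 56.6 + 46.6 + 56.7 + 54.2 + 49.6 + 52.9 + 56.2 + 51.6)/11 = 54.0545
Numerator Σ_{t=1}^{8}(x_t−x̄)(x_{t+3}−x̄) = 48.0747
Denominator Σ(x_t−x̄)² = 124.8073
r_3 = 48.0747 / 124.8073 = 0.385

0.385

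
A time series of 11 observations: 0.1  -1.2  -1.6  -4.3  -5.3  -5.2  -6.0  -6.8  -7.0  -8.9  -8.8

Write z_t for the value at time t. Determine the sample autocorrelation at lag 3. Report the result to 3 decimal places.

0.141

Mean z̄ = (0.1 − 1.2 − 1.6 − 4.3 − 5.3 − 5.2 − 6.0 − 6.8 − 7.0 − 8.9 − 8.8)/11 = -5.0000
Numerator Σ_{t=1}^{8}(z_t−z̄)(z_{t+3}−z̄) = 12.7300
Denominator Σ(z_t−z̄)² = 90.5200
r_3 = 12.7300 / 90.5200 = 0.141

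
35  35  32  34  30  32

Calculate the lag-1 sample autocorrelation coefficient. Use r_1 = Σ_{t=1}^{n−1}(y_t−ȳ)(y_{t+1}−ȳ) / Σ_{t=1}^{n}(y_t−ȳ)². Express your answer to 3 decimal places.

Mean ȳ = (35 + 35 + 32 + 34 + 30 + 32)/6 = 33.0000
Σ(y_t−ȳ)(y_{t+1}−ȳ) = (4.0000) + (-2.0000) + (-1.0000) + (-3.0000) + (3.0000) = 1.0000
Denominator Σ(y_t−ȳ)² = 20.0000
r_1 = 1.0000 / 20.0000 = 0.050

0.050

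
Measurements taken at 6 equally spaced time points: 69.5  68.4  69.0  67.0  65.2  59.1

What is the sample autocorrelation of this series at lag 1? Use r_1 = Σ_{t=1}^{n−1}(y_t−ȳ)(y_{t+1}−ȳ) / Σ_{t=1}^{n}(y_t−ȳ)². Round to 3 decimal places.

Mean ȳ = (69.5 + 68.4 + 69.0 + 67.0 + 65.2 + 59.1)/6 = 66.3667
Numerator Σ_{t=1}^{5}(y_t−ȳ)(y_{t+1}−ȳ) = 21.1322
Denominator Σ(y_t−ȳ)² = 75.4533
r_1 = 21.1322 / 75.4533 = 0.280

0.280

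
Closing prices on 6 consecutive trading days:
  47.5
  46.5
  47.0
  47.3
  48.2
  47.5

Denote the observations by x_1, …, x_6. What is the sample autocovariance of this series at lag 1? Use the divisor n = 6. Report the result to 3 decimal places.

Mean x̄ = (47.5 + 46.5 + 47.0 + 47.3 + 48.2 + 47.5)/6 = 47.3333
Σ_{t=1}^{5}(x_t−x̄)(x_{t+1}−x̄) = 0.2656
γ_1 = 0.2656 / 6 = 0.044

0.044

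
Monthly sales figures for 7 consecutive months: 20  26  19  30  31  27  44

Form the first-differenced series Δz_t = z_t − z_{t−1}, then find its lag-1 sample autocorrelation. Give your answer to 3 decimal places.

First differences Δz: 6, -7, 11, 1, -4, 17
Mean of differences = 4.0000
Numerator Σ(Δz_t−Δz̄)(Δz_{t+1}−Δz̄) = -200.0000
Denominator Σ(Δz_t−Δz̄)² = 416.0000
r_1(Δz) = -200.0000 / 416.0000 = -0.481

-0.481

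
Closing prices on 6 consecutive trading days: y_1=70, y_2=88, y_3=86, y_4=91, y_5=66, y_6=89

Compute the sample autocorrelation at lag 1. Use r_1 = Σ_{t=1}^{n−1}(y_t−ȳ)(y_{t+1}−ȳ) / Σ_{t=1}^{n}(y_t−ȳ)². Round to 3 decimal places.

-0.459

Mean ȳ = (70 + 88 + 86 + 91 + 66 + 89)/6 = 81.6667
Σ(y_t−ȳ)(y_{t+1}−ȳ) = (-73.8889) + (27.4444) + (40.4444) + (-146.2222) + (-114.8889) = -267.1111
Denominator Σ(y_t−ȳ)² = 581.3333
r_1 = -267.1111 / 581.3333 = -0.459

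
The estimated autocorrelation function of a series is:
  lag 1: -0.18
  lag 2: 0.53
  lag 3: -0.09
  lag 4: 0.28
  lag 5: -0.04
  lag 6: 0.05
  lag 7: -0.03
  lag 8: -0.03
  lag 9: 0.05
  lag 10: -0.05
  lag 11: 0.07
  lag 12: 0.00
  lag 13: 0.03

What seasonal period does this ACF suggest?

The largest autocorrelation is r_2 = 0.53, with a weaker echo at lag 4 (0.28); the remaining lags stay at or below 0.07.
The dominant spike at lag 2 indicates a seasonal period of 2.

2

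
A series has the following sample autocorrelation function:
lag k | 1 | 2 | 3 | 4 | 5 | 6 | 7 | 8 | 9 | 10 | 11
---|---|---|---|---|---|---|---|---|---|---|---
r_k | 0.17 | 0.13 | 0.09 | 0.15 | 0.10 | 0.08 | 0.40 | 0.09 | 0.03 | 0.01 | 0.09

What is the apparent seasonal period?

The largest autocorrelation is r_7 = 0.40; the remaining lags stay at or below 0.17.
The dominant spike at lag 7 indicates a seasonal period of 7.

7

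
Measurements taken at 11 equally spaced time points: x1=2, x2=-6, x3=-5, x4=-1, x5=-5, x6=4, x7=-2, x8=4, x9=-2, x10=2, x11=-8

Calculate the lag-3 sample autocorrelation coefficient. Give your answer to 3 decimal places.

-0.354

Mean x̄ = (2 − 6 − 5 − 1 − 5 + 4 − 2 + 4 − 2 + 2 − 8)/11 = -1.5455
Numerator Σ_{t=1}^{8}(x_t−x̄)(x_{t+3}−x̄) = -61.1653
Denominator Σ(x_t−x̄)² = 172.7273
r_3 = -61.1653 / 172.7273 = -0.354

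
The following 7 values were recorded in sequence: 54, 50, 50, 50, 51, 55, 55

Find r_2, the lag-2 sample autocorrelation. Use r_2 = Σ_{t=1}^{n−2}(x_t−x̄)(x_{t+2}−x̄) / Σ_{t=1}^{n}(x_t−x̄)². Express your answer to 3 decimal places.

-0.181

Mean x̄ = (54 + 50 + 50 + 50 + 51 + 55 + 55)/7 = 52.1429
Σ(x_t−x̄)(x_{t+2}−x̄) = (-3.9796) + (4.5918) + (2.4490) + (-6.1224) + (-3.2653) = -6.3265
Denominator Σ(x_t−x̄)² = 34.8571
r_2 = -6.3265 / 34.8571 = -0.181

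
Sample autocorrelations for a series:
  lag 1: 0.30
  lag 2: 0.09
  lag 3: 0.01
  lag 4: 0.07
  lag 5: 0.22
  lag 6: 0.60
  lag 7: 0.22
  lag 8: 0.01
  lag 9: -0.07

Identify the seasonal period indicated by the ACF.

The largest autocorrelation is r_6 = 0.60; the remaining lags stay at or below 0.30. The elevated value at lag 1 (0.30), dropping to 0.09 at lag 2, reflects decaying short-term dependence rather than seasonality.
The dominant spike at lag 6 indicates a seasonal period of 6.

6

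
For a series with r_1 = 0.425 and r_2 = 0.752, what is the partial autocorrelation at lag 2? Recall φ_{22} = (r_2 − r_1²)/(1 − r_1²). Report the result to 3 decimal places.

0.697

φ_{22} = (r_2 − r_1²) / (1 − r_1²)
r_1² = (0.425)² = 0.180625
Numerator = 0.752 − 0.1806 = 0.5714; denominator = 1 − 0.1806 = 0.8194
φ_{22} = 0.5714 / 0.8194 = 0.697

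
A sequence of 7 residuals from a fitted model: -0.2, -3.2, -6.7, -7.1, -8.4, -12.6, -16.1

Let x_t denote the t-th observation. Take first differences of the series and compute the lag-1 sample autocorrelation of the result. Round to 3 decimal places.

First differences Δx: -3.0, -3.5, -0.4, -1.3, -4.2, -3.5
Mean of differences = -2.6500
Numerator Σ(Δx_t−Δx̄)(Δx_{t+1}−Δx̄) = 0.6475
Denominator Σ(Δx_t−Δx̄)² = 10.8550
r_1(Δx) = 0.6475 / 10.8550 = 0.060

0.060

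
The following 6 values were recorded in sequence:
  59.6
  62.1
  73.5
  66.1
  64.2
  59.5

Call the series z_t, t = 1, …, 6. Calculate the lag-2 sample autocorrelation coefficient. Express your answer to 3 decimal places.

-0.402

Mean z̄ = (59.6 + 62.1 + 73.5 + 66.1 + 64.2 + 59.5)/6 = 64.1667
Numerator Σ_{t=1}^{4}(z_t−z̄)(z_{t+2}−z̄) = -55.3289
Denominator Σ(z_t−z̄)² = 137.7533
r_2 = -55.3289 / 137.7533 = -0.402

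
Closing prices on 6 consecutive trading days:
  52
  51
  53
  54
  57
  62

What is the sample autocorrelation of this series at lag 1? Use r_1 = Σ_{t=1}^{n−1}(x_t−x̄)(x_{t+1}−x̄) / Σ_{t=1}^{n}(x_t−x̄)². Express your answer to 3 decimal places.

Mean x̄ = (52 + 51 + 53 + 54 + 57 + 62)/6 = 54.8333
Deviations from mean: -2.8333, -3.8333, -1.8333, -0.8333, 2.1667, 7.1667
Σ(x_t−x̄)(x_{t+1}−x̄) = (10.8611) + (7.0278) + (1.5278) + (-1.8056) + (15.5278) = 33.1389
Denominator Σ(x_t−x̄)² = 82.8333
r_1 = 33.1389 / 82.8333 = 0.400

0.400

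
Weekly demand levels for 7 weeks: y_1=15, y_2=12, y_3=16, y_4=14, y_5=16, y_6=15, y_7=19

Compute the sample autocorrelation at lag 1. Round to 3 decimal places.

-0.164

Mean ȳ = (15 + 12 + 16 + 14 + 16 + 15 + 19)/7 = 15.2857
Σ(y_t−ȳ)(y_{t+1}−ȳ) = (0.9388) + (-2.3469) + (-0.9184) + (-0.9184) + (-0.2041) + (-1.0612) = -4.5102
Denominator Σ(y_t−ȳ)² = 27.4286
r_1 = -4.5102 / 27.4286 = -0.164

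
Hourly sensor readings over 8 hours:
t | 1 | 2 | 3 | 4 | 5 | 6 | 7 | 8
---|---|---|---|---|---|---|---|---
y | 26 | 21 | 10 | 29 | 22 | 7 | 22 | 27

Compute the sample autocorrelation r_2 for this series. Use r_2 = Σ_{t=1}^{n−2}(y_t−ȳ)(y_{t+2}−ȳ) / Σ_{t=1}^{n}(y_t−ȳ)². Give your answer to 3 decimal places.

Mean ȳ = (26 + 21 + 10 + 29 + 22 + 7 + 22 + 27)/8 = 20.5000
Deviations from mean: 5.5000, 0.5000, -10.5000, 8.5000, 1.5000, -13.5000, 1.5000, 6.5000
Numerator Σ_{t=1}^{6}(y_t−ȳ)(y_{t+2}−ȳ) = -269.5000
Denominator Σ(y_t−ȳ)² = 442.0000
r_2 = -269.5000 / 442.0000 = -0.610

-0.610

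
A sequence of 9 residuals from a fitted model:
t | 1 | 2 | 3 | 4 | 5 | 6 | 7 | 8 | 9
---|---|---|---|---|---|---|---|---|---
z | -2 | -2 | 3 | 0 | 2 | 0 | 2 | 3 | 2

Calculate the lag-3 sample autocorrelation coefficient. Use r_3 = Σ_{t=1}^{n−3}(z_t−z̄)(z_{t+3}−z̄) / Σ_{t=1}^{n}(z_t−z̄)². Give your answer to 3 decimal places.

-0.070

Mean z̄ = (-2 − 2 + 3 + 0 + 2 + 0 + 2 + 3 + 2)/9 = 0.8889
Σ(z_t−z̄)(z_{t+3}−z̄) = (2.5679) + (-3.2099) + (-1.8765) + (-0.9877) + (2.3457) + (-0.9877) = -2.1481
Denominator Σ(z_t−z̄)² = 30.8889
r_3 = -2.1481 / 30.8889 = -0.070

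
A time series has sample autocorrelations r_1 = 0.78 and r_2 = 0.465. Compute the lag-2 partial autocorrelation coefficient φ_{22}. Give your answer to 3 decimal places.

φ_{22} = (r_2 − r_1²) / (1 − r_1²)
r_1² = (0.78)² = 0.6084
Numerator = 0.465 − 0.6084 = -0.1434; denominator = 1 − 0.6084 = 0.3916
φ_{22} = -0.1434 / 0.3916 = -0.366

-0.366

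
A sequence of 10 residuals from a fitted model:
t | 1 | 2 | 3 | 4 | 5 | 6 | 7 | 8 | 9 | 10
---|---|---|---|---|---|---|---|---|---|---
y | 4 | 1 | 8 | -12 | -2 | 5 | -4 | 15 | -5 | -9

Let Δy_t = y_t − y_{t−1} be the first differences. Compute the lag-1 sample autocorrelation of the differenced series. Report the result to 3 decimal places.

-0.578

First differences Δy: -3, 7, -20, 10, 7, -9, 19, -20, -4
Mean of differences = -1.4444
Numerator Σ(Δy_t−Δȳ)(Δy_{t+1}−Δȳ) = -835.7531
Denominator Σ(Δy_t−Δȳ)² = 1446.2222
r_1(Δy) = -835.7531 / 1446.2222 = -0.578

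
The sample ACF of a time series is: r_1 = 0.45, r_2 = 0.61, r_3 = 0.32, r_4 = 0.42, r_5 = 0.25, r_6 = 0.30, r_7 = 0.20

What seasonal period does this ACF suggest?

The largest autocorrelation is r_2 = 0.61; the remaining lags stay at or below 0.45.
The dominant spike at lag 2 indicates a seasonal period of 2.

2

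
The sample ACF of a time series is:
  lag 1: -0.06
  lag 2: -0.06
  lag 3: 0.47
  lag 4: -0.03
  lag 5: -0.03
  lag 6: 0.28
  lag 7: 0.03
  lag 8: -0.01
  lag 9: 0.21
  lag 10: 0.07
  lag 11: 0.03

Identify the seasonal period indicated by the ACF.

The largest autocorrelation is r_3 = 0.47, with weaker echoes at lags 6 (0.28) and 9 (0.21); the remaining lags stay at or below 0.07.
The dominant spike at lag 3 indicates a seasonal period of 3.

3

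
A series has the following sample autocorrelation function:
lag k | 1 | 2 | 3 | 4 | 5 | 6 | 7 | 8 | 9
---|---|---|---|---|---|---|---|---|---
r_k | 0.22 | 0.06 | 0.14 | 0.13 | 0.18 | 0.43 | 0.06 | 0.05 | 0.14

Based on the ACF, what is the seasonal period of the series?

6

The largest autocorrelation is r_6 = 0.43; the remaining lags stay at or below 0.22. The elevated value at lag 1 (0.22), dropping to 0.06 at lag 2, reflects decaying short-term dependence rather than seasonality.
The dominant spike at lag 6 indicates a seasonal period of 6.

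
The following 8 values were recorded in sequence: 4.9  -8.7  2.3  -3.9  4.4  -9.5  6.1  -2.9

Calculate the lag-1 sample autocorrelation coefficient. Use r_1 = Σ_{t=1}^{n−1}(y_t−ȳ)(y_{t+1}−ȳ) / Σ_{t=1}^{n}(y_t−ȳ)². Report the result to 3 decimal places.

-0.802

Mean ȳ = (4.9 − 8.7 + 2.3 − 3.9 + 4.4 − 9.5 + 6.1 − 2.9)/8 = -0.9125
Deviations from mean: 5.8125, -7.7875, 3.2125, -2.9875, 5.3125, -8.5875, 7.0125, -1.9875
Σ(y_t−ȳ)(y_{t+1}−ȳ) = (-45.2648) + (-25.0173) + (-9.5973) + (-15.8711) + (-45.6211) + (-60.2198) + (-13.9373) = -215.5289
Denominator Σ(y_t−ȳ)² = 268.7688
r_1 = -215.5289 / 268.7688 = -0.802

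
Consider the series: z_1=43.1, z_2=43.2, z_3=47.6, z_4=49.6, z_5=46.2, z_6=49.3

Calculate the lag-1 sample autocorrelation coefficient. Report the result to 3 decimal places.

0.224

Mean z̄ = (43.1 + 43.2 + 47.6 + 49.6 + 46.2 + 49.3)/6 = 46.5000
Deviations from mean: -3.4000, -3.3000, 1.1000, 3.1000, -0.3000, 2.8000
Numerator Σ_{t=1}^{5}(z_t−z̄)(z_{t+1}−z̄) = 9.2300
Denominator Σ(z_t−z̄)² = 41.2000
r_1 = 9.2300 / 41.2000 = 0.224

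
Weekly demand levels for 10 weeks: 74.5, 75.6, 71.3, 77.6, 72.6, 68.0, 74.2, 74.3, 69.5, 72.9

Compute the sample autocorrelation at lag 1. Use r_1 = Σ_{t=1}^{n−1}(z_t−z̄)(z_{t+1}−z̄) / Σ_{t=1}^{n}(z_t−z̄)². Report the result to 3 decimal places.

-0.228

Mean z̄ = (74.5 + 75.6 + 71.3 + 77.6 + 72.6 + 68.0 + 74.2 + 74.3 + 69.5 + 72.9)/10 = 73.0500
Numerator Σ_{t=1}^{9}(z_t−z̄)(z_{t+1}−z̄) = -16.7775
Denominator Σ(z_t−z̄)² = 73.5850
r_1 = -16.7775 / 73.5850 = -0.228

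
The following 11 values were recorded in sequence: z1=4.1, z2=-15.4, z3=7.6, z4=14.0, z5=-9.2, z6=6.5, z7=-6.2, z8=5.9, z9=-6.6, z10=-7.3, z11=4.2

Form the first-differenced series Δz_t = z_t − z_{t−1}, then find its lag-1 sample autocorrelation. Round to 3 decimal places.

First differences Δz: -19.5, 23.0, 6.4, -23.2, 15.7, -12.7, 12.1, -12.5, -0.7, 11.5
Mean of differences = 0.0100
Numerator Σ(Δz_t−Δz̄)(Δz_{t+1}−Δz̄) = -1317.7111
Denominator Σ(Δz_t−Δz̄)² = 2331.6290
r_1(Δz) = -1317.7111 / 2331.6290 = -0.565

-0.565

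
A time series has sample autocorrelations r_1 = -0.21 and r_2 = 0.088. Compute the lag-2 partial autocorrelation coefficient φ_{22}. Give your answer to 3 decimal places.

φ_{22} = (r_2 − r_1²) / (1 − r_1²)
r_1² = (-0.21)² = 0.0441
Numerator = 0.088 − 0.0441 = 0.0439; denominator = 1 − 0.0441 = 0.9559
φ_{22} = 0.0439 / 0.9559 = 0.046

0.046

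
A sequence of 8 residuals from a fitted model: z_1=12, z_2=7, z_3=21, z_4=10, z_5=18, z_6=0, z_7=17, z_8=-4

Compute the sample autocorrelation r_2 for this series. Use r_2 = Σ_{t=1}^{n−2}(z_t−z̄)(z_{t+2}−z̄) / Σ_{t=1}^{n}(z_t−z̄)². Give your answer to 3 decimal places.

0.562

Mean z̄ = (12 + 7 + 21 + 10 + 18 + 0 + 17 − 4)/8 = 10.1250
Deviations from mean: 1.8750, -3.1250, 10.8750, -0.1250, 7.8750, -10.1250, 6.8750, -14.1250
Numerator Σ_{t=1}^{6}(z_t−z̄)(z_{t+2}−z̄) = 304.8438
Denominator Σ(z_t−z̄)² = 542.8750
r_2 = 304.8438 / 542.8750 = 0.562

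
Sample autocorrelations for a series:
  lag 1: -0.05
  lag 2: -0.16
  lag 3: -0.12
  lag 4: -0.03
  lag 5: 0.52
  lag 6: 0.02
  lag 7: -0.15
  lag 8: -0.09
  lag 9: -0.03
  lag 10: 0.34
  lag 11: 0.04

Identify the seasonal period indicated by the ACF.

5

The largest autocorrelation is r_5 = 0.52, with a weaker echo at lag 10 (0.34); the remaining lags stay at or below 0.04.
The dominant spike at lag 5 indicates a seasonal period of 5.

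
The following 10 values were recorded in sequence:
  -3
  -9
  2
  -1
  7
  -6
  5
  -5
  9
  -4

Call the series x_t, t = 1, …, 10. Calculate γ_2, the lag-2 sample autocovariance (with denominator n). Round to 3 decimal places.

15.350

Mean x̄ = (-3 − 9 + 2 − 1 + 7 − 6 + 5 − 5 + 9 − 4)/10 = -0.5000
Σ_{t=1}^{8}(x_t−x̄)(x_{t+2}−x̄) = 153.5000
γ_2 = 153.5000 / 10 = 15.350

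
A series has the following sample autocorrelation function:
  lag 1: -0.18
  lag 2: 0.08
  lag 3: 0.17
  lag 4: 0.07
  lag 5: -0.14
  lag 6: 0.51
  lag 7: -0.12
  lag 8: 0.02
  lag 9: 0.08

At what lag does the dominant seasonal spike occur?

6

The largest autocorrelation is r_6 = 0.51; the remaining lags stay at or below 0.17.
The dominant spike at lag 6 indicates a seasonal period of 6.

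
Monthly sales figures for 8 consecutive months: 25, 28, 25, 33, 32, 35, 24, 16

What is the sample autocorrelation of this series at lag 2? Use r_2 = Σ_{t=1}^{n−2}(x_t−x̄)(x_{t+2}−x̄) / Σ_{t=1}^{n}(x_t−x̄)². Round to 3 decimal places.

Mean x̄ = (25 + 28 + 25 + 33 + 32 + 35 + 24 + 16)/8 = 27.2500
Deviations from mean: -2.2500, 0.7500, -2.2500, 5.7500, 4.7500, 7.7500, -3.2500, -11.2500
Numerator Σ_{t=1}^{6}(x_t−x̄)(x_{t+2}−x̄) = -59.3750
Denominator Σ(x_t−x̄)² = 263.5000
r_2 = -59.3750 / 263.5000 = -0.225

-0.225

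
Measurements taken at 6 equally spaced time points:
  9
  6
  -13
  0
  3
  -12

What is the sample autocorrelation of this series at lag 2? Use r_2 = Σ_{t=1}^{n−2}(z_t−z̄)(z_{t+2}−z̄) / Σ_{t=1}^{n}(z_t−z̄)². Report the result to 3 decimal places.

Mean z̄ = (9 + 6 − 13 + 0 + 3 − 12)/6 = -1.1667
Deviations from mean: 10.1667, 7.1667, -11.8333, 1.1667, 4.1667, -10.8333
Σ(z_t−z̄)(z_{t+2}−z̄) = (-120.3056) + (8.3611) + (-49.3056) + (-12.6389) = -173.8889
Denominator Σ(z_t−z̄)² = 430.8333
r_2 = -173.8889 / 430.8333 = -0.404

-0.404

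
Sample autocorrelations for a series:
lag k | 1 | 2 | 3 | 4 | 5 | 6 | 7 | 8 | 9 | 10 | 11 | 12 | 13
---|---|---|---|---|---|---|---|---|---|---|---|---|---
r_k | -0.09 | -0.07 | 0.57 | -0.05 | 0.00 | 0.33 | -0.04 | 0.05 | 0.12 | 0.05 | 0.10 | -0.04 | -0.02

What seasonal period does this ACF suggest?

3

The largest autocorrelation is r_3 = 0.57, with a weaker echo at lag 6 (0.33); the remaining lags stay at or below 0.12.
The dominant spike at lag 3 indicates a seasonal period of 3.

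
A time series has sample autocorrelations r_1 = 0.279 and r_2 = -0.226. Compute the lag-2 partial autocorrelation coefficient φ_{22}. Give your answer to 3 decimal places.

-0.329

φ_{22} = (r_2 − r_1²) / (1 − r_1²)
r_1² = (0.279)² = 0.077841
Numerator = -0.226 − 0.0778 = -0.3038; denominator = 1 − 0.0778 = 0.9222
φ_{22} = -0.3038 / 0.9222 = -0.329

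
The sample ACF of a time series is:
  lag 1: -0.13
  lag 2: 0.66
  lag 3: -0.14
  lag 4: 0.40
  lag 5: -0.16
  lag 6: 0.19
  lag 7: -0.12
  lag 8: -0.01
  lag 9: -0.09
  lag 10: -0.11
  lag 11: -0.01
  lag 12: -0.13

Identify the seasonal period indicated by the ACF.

2

The largest autocorrelation is r_2 = 0.66, with weaker echoes at lags 4 (0.40) and 6 (0.19); the remaining lags stay at or below -0.01.
The dominant spike at lag 2 indicates a seasonal period of 2.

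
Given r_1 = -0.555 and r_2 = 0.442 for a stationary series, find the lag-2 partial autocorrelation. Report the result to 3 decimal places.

φ_{22} = (r_2 − r_1²) / (1 − r_1²)
r_1² = (-0.555)² = 0.308025
Numerator = 0.442 − 0.3080 = 0.1340; denominator = 1 − 0.3080 = 0.6920
φ_{22} = 0.1340 / 0.6920 = 0.194

0.194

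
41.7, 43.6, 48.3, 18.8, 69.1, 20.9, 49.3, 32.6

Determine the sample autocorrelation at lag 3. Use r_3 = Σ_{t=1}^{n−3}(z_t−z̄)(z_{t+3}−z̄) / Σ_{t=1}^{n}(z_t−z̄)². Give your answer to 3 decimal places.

-0.269

Mean z̄ = (41.7 + 43.6 + 48.3 + 18.8 + 69.1 + 20.9 + 49.3 + 32.6)/8 = 40.5375
Deviations from mean: 1.1625, 3.0625, 7.7625, -21.7375, 28.5625, -19.6375, 8.7625, -7.9375
Σ(z_t−z̄)(z_{t+3}−z̄) = (-25.2698) + (87.4727) + (-152.4361) + (-190.4748) + (-226.7148) = -507.4230
Denominator Σ(z_t−z̄)² = 1884.7388
r_3 = -507.4230 / 1884.7388 = -0.269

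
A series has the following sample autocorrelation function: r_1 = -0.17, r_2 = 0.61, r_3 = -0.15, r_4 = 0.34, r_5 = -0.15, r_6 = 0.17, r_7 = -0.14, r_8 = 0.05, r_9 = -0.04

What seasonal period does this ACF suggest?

2

The largest autocorrelation is r_2 = 0.61, with weaker echoes at lags 4 (0.34) and 6 (0.17); the remaining lags stay at or below 0.05.
The dominant spike at lag 2 indicates a seasonal period of 2.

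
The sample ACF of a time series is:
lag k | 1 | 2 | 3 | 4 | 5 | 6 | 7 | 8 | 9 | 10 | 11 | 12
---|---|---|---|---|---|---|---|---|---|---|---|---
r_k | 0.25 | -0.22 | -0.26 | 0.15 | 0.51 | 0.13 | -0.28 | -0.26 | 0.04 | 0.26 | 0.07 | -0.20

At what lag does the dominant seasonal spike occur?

The largest autocorrelation is r_5 = 0.51, with a weaker echo at lag 10 (0.26); the remaining lags stay at or below 0.25.
The dominant spike at lag 5 indicates a seasonal period of 5.

5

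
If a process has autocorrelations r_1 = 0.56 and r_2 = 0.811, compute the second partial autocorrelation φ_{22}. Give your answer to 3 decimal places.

0.725

φ_{22} = (r_2 − r_1²) / (1 − r_1²)
r_1² = (0.56)² = 0.3136
Numerator = 0.811 − 0.3136 = 0.4974; denominator = 1 − 0.3136 = 0.6864
φ_{22} = 0.4974 / 0.6864 = 0.725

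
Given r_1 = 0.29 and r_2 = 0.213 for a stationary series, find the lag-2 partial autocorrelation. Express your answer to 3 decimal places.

φ_{22} = (r_2 − r_1²) / (1 − r_1²)
r_1² = (0.29)² = 0.0841
Numerator = 0.213 − 0.0841 = 0.1289; denominator = 1 − 0.0841 = 0.9159
φ_{22} = 0.1289 / 0.9159 = 0.141

0.141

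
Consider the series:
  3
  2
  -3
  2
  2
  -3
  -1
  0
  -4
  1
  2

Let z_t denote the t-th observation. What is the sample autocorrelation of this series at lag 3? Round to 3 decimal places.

Mean z̄ = (3 + 2 − 3 + 2 + 2 − 3 − 1 + 0 − 4 + 1 + 2)/11 = 0.0909
Numerator Σ_{t=1}^{8}(z_t−z̄)(z_{t+3}−z̄) = 27.9752
Denominator Σ(z_t−z̄)² = 60.9091
r_3 = 27.9752 / 60.9091 = 0.459

0.459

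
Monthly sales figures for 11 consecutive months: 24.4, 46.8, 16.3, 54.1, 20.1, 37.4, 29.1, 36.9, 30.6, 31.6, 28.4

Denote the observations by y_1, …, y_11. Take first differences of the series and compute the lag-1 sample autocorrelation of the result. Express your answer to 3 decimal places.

-0.883

First differences Δy: 22.4, -30.5, 37.8, -34.0, 17.3, -8.3, 7.8, -6.3, 1.0, -3.2
Mean of differences = 0.4000
Numerator Σ(Δy_t−Δȳ)(Δy_{t+1}−Δȳ) = -3970.5500
Denominator Σ(Δy_t−Δȳ)² = 4495.2000
r_1(Δy) = -3970.5500 / 4495.2000 = -0.883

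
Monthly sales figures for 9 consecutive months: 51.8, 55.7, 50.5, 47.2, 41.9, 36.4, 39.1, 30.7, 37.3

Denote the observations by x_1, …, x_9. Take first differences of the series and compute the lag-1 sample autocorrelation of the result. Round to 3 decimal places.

First differences Δx: 3.9, -5.2, -3.3, -5.3, -5.5, 2.7, -8.4, 6.6
Mean of differences = -1.8125
Numerator Σ(Δx_t−Δx̄)(Δx_{t+1}−Δx̄) = -98.0477
Denominator Σ(Δx_t−Δx̄)² = 206.6088
r_1(Δx) = -98.0477 / 206.6088 = -0.475

-0.475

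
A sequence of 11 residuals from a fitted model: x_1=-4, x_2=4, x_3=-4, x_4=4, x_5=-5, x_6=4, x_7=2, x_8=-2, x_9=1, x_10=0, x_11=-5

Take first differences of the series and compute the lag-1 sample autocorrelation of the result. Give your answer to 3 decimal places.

-0.737

First differences Δx: 8, -8, 8, -9, 9, -2, -4, 3, -1, -5
Mean of differences = -0.1000
Numerator Σ(Δx_t−Δx̄)(Δx_{t+1}−Δx̄) = -301.4100
Denominator Σ(Δx_t−Δx̄)² = 408.9000
r_1(Δx) = -301.4100 / 408.9000 = -0.737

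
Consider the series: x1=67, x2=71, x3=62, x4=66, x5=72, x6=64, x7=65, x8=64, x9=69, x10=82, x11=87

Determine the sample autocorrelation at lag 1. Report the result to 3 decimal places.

0.412

Mean x̄ = (67 + 71 + 62 + 66 + 72 + 64 + 65 + 64 + 69 + 82 + 87)/11 = 69.9091
Numerator Σ_{t=1}^{10}(x_t−x̄)(x_{t+1}−x̄) = 257.6281
Denominator Σ(x_t−x̄)² = 624.9091
r_1 = 257.6281 / 624.9091 = 0.412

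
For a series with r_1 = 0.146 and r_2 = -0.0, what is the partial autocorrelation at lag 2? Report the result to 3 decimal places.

φ_{22} = (r_2 − r_1²) / (1 − r_1²)
r_1² = (0.146)² = 0.021316
Numerator = -0.0 − 0.0213 = -0.0213; denominator = 1 − 0.0213 = 0.9787
φ_{22} = -0.0213 / 0.9787 = -0.022

-0.022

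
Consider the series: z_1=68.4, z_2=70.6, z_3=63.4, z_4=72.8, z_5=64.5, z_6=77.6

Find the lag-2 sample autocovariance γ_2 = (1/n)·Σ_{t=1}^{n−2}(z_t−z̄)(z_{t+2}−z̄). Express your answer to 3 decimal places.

11.284

Mean z̄ = (68.4 + 70.6 + 63.4 + 72.8 + 64.5 + 77.6)/6 = 69.5500
Deviations: -1.1500, 1.0500, -6.1500, 3.2500, -5.0500, 8.0500
Σ_{t=1}^{4}(z_t−z̄)(z_{t+2}−z̄) = 67.7050
γ_2 = 67.7050 / 6 = 11.284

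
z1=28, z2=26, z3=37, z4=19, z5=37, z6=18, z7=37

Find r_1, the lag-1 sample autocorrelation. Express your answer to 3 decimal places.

-0.847

Mean z̄ = (28 + 26 + 37 + 19 + 37 + 18 + 37)/7 = 28.8571
Deviations from mean: -0.8571, -2.8571, 8.1429, -9.8571, 8.1429, -10.8571, 8.1429
Σ(z_t−z̄)(z_{t+1}−z̄) = (2.4490) + (-23.2653) + (-80.2653) + (-80.2653) + (-88.4082) + (-88.4082) = -358.1633
Denominator Σ(z_t−z̄)² = 422.8571
r_1 = -358.1633 / 422.8571 = -0.847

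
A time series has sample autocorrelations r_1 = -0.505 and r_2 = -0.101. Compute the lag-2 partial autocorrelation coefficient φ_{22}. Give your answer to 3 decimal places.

φ_{22} = (r_2 − r_1²) / (1 − r_1²)
r_1² = (-0.505)² = 0.255025
Numerator = -0.101 − 0.2550 = -0.3560; denominator = 1 − 0.2550 = 0.7450
φ_{22} = -0.3560 / 0.7450 = -0.478

-0.478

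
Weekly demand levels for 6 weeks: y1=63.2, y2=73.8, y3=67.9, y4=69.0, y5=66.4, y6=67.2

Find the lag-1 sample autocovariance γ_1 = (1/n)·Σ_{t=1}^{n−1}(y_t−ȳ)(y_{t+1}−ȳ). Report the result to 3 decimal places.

Mean ȳ = (63.2 + 73.8 + 67.9 + 69.0 + 66.4 + 67.2)/6 = 67.9167
Σ_{t=1}^{5}(y_t−ȳ)(y_{t+1}−ȳ) = -28.4219
γ_1 = -28.4219 / 6 = -4.737

-4.737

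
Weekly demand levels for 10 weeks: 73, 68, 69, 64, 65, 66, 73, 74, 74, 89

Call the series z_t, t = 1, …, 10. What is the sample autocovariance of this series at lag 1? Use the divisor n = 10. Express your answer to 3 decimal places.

15.225

Mean z̄ = (73 + 68 + 69 + 64 + 65 + 66 + 73 + 74 + 74 + 89)/10 = 71.5000
Σ_{t=1}^{9}(z_t−z̄)(z_{t+1}−z̄) = 152.2500
γ_1 = 152.2500 / 10 = 15.225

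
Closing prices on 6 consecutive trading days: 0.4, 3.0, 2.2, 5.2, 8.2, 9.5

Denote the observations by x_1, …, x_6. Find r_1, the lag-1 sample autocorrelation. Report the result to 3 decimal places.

0.457

Mean x̄ = (0.4 + 3.0 + 2.2 + 5.2 + 8.2 + 9.5)/6 = 4.7500
Deviations from mean: -4.3500, -1.7500, -2.5500, 0.4500, 3.4500, 4.7500
Σ(x_t−x̄)(x_{t+1}−x̄) = (7.6125) + (4.4625) + (-1.1475) + (1.5525) + (16.3875) = 28.8675
Denominator Σ(x_t−x̄)² = 63.1550
r_1 = 28.8675 / 63.1550 = 0.457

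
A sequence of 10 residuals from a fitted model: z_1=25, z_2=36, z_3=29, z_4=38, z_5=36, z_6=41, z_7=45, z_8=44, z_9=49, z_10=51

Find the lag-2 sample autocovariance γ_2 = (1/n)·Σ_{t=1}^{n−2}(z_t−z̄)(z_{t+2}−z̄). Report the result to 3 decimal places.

28.308

Mean z̄ = (25 + 36 + 29 + 38 + 36 + 41 + 45 + 44 + 49 + 51)/10 = 39.4000
Σ_{t=1}^{8}(z_t−z̄)(z_{t+2}−z̄) = 283.0800
γ_2 = 283.0800 / 10 = 28.308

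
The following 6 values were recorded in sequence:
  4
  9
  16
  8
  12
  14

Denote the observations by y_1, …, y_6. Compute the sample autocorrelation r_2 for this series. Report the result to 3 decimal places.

-0.340

Mean ȳ = (4 + 9 + 16 + 8 + 12 + 14)/6 = 10.5000
Deviations from mean: -6.5000, -1.5000, 5.5000, -2.5000, 1.5000, 3.5000
Σ(y_t−ȳ)(y_{t+2}−ȳ) = (-35.7500) + (3.7500) + (8.2500) + (-8.7500) = -32.5000
Denominator Σ(y_t−ȳ)² = 95.5000
r_2 = -32.5000 / 95.5000 = -0.340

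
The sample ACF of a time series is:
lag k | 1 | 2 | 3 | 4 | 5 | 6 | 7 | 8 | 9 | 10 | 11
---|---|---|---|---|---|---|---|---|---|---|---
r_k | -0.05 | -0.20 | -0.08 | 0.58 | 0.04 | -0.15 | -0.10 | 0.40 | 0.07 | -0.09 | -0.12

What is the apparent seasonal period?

The largest autocorrelation is r_4 = 0.58, with a weaker echo at lag 8 (0.40); the remaining lags stay at or below 0.07.
The dominant spike at lag 4 indicates a seasonal period of 4.

4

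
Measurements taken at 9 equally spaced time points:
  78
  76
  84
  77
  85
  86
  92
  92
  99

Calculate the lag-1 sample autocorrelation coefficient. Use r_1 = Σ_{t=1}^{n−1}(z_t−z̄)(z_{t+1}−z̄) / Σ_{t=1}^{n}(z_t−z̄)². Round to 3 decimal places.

Mean z̄ = (78 + 76 + 84 + 77 + 85 + 86 + 92 + 92 + 99)/9 = 85.4444
Numerator Σ_{t=1}^{8}(z_t−z̄)(z_{t+1}−z̄) = 235.1358
Denominator Σ(z_t−z̄)² = 488.2222
r_1 = 235.1358 / 488.2222 = 0.482

0.482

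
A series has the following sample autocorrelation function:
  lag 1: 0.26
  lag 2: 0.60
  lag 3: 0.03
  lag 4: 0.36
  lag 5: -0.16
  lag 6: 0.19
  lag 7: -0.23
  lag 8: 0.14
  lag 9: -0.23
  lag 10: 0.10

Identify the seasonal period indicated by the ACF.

The largest autocorrelation is r_2 = 0.60, with a weaker echo at lag 4 (0.36); the remaining lags stay at or below 0.26.
The dominant spike at lag 2 indicates a seasonal period of 2.

2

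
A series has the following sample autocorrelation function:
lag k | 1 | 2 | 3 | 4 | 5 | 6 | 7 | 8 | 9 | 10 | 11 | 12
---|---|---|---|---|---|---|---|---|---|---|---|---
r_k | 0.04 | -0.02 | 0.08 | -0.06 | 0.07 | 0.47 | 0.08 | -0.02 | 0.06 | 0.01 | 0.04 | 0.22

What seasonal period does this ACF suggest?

The largest autocorrelation is r_6 = 0.47, with a weaker echo at lag 12 (0.22); the remaining lags stay at or below 0.08.
The dominant spike at lag 6 indicates a seasonal period of 6.

6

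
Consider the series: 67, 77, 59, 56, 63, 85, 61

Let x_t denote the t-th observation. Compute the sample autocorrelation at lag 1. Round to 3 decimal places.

Mean x̄ = (67 + 77 + 59 + 56 + 63 + 85 + 61)/7 = 66.8571
Deviations from mean: 0.1429, 10.1429, -7.8571, -10.8571, -3.8571, 18.1429, -5.8571
Σ(x_t−x̄)(x_{t+1}−x̄) = (1.4490) + (-79.6939) + (85.3061) + (41.8776) + (-69.9796) + (-106.2653) = -127.3061
Denominator Σ(x_t−x̄)² = 660.8571
r_1 = -127.3061 / 660.8571 = -0.193

-0.193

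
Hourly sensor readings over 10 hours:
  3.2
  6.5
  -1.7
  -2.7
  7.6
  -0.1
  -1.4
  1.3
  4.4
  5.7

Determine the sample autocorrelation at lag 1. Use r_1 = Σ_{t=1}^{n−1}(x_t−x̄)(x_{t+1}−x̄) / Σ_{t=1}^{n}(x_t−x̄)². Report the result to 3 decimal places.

-0.119

Mean x̄ = (3.2 + 6.5 − 1.7 − 2.7 + 7.6 − 0.1 − 1.4 + 1.3 + 4.4 + 5.7)/10 = 2.2800
Numerator Σ_{t=1}^{9}(x_t−x̄)(x_{t+1}−x̄) = -14.7104
Denominator Σ(x_t−x̄)² = 123.9560
r_1 = -14.7104 / 123.9560 = -0.119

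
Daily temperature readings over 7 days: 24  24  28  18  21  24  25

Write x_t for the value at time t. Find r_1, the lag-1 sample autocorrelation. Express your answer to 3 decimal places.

-0.154

Mean x̄ = (24 + 24 + 28 + 18 + 21 + 24 + 25)/7 = 23.4286
Numerator Σ_{t=1}^{6}(x_t−x̄)(x_{t+1}−x̄) = -9.1837
Denominator Σ(x_t−x̄)² = 59.7143
r_1 = -9.1837 / 59.7143 = -0.154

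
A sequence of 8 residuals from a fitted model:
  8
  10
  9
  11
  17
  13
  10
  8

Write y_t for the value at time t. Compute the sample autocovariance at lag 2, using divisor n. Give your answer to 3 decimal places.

-2.078

Mean ȳ = (8 + 10 + 9 + 11 + 17 + 13 + 10 + 8)/8 = 10.7500
Deviations: -2.7500, -0.7500, -1.7500, 0.2500, 6.2500, 2.2500, -0.7500, -2.7500
Σ_{t=1}^{6}(y_t−ȳ)(y_{t+2}−ȳ) = -16.6250
γ_2 = -16.6250 / 8 = -2.078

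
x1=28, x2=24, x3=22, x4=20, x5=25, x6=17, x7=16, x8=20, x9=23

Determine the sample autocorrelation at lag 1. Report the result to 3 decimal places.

Mean x̄ = (28 + 24 + 22 + 20 + 25 + 17 + 16 + 20 + 23)/9 = 21.6667
Numerator Σ_{t=1}^{8}(x_t−x̄)(x_{t+1}−x̄) = 27.5556
Denominator Σ(x_t−x̄)² = 118.0000
r_1 = 27.5556 / 118.0000 = 0.234

0.234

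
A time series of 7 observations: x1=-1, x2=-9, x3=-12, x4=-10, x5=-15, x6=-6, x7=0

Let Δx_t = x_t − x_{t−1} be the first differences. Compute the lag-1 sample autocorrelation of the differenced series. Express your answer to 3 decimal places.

First differences Δx: -8, -3, 2, -5, 9, 6
Mean of differences = 0.1667
Numerator Σ(Δx_t−Δx̄)(Δx_{t+1}−Δx̄) = 16.4722
Denominator Σ(Δx_t−Δx̄)² = 218.8333
r_1(Δx) = 16.4722 / 218.8333 = 0.075

0.075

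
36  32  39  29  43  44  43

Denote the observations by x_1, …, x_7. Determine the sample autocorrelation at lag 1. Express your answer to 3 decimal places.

0.058

Mean x̄ = (36 + 32 + 39 + 29 + 43 + 44 + 43)/7 = 38.0000
Deviations from mean: -2.0000, -6.0000, 1.0000, -9.0000, 5.0000, 6.0000, 5.0000
Numerator Σ_{t=1}^{6}(x_t−x̄)(x_{t+1}−x̄) = 12.0000
Denominator Σ(x_t−x̄)² = 208.0000
r_1 = 12.0000 / 208.0000 = 0.058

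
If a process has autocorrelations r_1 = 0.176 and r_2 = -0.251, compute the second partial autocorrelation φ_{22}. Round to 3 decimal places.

φ_{22} = (r_2 − r_1²) / (1 − r_1²)
r_1² = (0.176)² = 0.030976
Numerator = -0.251 − 0.0310 = -0.2820; denominator = 1 − 0.0310 = 0.9690
φ_{22} = -0.2820 / 0.9690 = -0.291

-0.291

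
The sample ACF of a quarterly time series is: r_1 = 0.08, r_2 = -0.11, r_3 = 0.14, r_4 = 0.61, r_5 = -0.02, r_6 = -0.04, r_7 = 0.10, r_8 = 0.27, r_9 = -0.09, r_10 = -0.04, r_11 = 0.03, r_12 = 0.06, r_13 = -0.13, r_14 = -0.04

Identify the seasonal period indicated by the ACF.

4

The largest autocorrelation is r_4 = 0.61, with a weaker echo at lag 8 (0.27); the remaining lags stay at or below 0.14.
The dominant spike at lag 4 indicates a seasonal period of 4.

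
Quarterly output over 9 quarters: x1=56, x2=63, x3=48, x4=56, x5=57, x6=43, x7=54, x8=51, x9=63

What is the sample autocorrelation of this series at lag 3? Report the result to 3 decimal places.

-0.025

Mean x̄ = (56 + 63 + 48 + 56 + 57 + 43 + 54 + 51 + 63)/9 = 54.5556
Σ(x_t−x̄)(x_{t+3}−x̄) = (2.0864) + (20.6420) + (75.7531) + (-0.8025) + (-8.6914) + (-97.5802) = -8.5926
Denominator Σ(x_t−x̄)² = 342.2222
r_3 = -8.5926 / 342.2222 = -0.025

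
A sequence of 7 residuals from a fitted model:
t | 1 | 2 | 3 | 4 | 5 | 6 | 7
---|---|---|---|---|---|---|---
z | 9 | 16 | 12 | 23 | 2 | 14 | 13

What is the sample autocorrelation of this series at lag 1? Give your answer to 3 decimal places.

-0.588

Mean z̄ = (9 + 16 + 12 + 23 + 2 + 14 + 13)/7 = 12.7143
Σ(z_t−z̄)(z_{t+1}−z̄) = (-12.2041) + (-2.3469) + (-7.3469) + (-110.2041) + (-13.7755) + (0.3673) = -145.5102
Denominator Σ(z_t−z̄)² = 247.4286
r_1 = -145.5102 / 247.4286 = -0.588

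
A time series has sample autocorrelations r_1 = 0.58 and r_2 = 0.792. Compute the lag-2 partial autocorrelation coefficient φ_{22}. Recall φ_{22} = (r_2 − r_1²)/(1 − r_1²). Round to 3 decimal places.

φ_{22} = (r_2 − r_1²) / (1 − r_1²)
r_1² = (0.58)² = 0.3364
Numerator = 0.792 − 0.3364 = 0.4556; denominator = 1 − 0.3364 = 0.6636
φ_{22} = 0.4556 / 0.6636 = 0.687

0.687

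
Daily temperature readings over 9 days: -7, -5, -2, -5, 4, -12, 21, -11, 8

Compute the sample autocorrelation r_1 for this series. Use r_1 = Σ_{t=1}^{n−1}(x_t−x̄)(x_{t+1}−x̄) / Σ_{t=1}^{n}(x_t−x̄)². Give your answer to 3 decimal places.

-0.676

Mean x̄ = (-7 − 5 − 2 − 5 + 4 − 12 + 21 − 11 + 8)/9 = -1.0000
Numerator Σ_{t=1}^{8}(x_t−x̄)(x_{t+1}−x̄) = -595.0000
Denominator Σ(x_t−x̄)² = 880.0000
r_1 = -595.0000 / 880.0000 = -0.676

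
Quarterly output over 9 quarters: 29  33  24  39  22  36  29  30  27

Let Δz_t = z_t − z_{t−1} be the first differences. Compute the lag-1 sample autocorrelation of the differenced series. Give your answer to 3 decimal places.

-0.893

First differences Δz: 4, -9, 15, -17, 14, -7, 1, -3
Mean of differences = -0.2500
Numerator Σ(Δz_t−Δz̄)(Δz_{t+1}−Δz̄) = -772.8125
Denominator Σ(Δz_t−Δz̄)² = 865.5000
r_1(Δz) = -772.8125 / 865.5000 = -0.893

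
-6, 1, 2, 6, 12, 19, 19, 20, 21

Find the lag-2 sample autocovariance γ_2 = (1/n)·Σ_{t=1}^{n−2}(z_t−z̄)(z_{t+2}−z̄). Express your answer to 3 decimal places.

35.005

Mean z̄ = (-6 + 1 + 2 + 6 + 12 + 19 + 19 + 20 + 21)/9 = 10.4444
Σ_{t=1}^{7}(z_t−z̄)(z_{t+2}−z̄) = 315.0494
γ_2 = 315.0494 / 9 = 35.005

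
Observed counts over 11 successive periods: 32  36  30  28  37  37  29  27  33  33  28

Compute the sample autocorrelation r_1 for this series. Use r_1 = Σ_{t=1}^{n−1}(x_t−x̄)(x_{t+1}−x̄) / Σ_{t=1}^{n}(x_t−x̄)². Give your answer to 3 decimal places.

Mean x̄ = (32 + 36 + 30 + 28 + 37 + 37 + 29 + 27 + 33 + 33 + 28)/11 = 31.8182
Numerator Σ_{t=1}^{10}(x_t−x̄)(x_{t+1}−x̄) = -2.6694
Denominator Σ(x_t−x̄)² = 137.6364
r_1 = -2.6694 / 137.6364 = -0.019

-0.019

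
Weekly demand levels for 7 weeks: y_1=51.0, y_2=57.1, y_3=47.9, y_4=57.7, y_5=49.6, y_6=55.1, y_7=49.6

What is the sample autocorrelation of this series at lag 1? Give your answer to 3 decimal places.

Mean ȳ = (51.0 + 57.1 + 47.9 + 57.7 + 49.6 + 55.1 + 49.6)/7 = 52.5714
Σ(y_t−ȳ)(y_{t+1}−ȳ) = (-7.1163) + (-21.1549) + (-23.9578) + (-15.2392) + (-7.5135) + (-7.5135) = -82.4951
Denominator Σ(y_t−ȳ)² = 95.1543
r_1 = -82.4951 / 95.1543 = -0.867

-0.867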